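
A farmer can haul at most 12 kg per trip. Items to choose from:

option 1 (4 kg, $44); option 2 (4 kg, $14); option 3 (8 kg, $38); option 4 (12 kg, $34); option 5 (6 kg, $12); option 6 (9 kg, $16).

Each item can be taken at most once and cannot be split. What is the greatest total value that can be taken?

$82

This is a 0/1 knapsack; check combinations near the capacity.
- option 1+option 3: weight 4+8=12, value 44+38=82
- option 1+option 2: weight 4+4=8, value 44+14=58
- option 1+option 5: weight 4+6=10, value 44+12=56
Best: $82.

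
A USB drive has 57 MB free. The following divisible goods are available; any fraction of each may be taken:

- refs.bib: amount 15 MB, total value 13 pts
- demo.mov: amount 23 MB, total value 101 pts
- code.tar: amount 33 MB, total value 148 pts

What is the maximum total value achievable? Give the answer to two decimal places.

Take in order of value per unit:
- code.tar (148/33 per unit): all 33 → value 148, running total 148.00
- demo.mov (101/23 per unit): all 23 → value 101, running total 249.00
- refs.bib (13/15 per unit): 1 of 15 → value 1×13/15 = 0.8667, running total 249.87
Total 249.87.

249.87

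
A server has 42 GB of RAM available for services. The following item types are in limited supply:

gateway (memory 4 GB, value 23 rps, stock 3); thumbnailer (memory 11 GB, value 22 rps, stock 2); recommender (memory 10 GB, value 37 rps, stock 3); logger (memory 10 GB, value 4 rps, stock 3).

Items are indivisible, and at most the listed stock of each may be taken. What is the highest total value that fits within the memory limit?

180 rps

Top feasible selections:
- 3×gateway + 3×recommender: memory 42, value 180
- 2×gateway + 3×recommender: memory 38, value 157
- 3×gateway + 2×recommender + 1×logger: memory 42, value 147
- 3×gateway + 2×recommender: memory 32, value 143
Best: 180 rps.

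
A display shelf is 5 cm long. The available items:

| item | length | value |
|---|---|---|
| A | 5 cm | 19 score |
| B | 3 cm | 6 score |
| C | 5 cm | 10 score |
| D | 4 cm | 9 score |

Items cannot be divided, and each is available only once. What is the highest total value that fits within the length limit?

19 score

Check high-value combinations within 5 cm:
- A: length 5, value 19
- C: length 5, value 10
- D: length 4, value 9
- B: length 3, value 6
Best: 19 score.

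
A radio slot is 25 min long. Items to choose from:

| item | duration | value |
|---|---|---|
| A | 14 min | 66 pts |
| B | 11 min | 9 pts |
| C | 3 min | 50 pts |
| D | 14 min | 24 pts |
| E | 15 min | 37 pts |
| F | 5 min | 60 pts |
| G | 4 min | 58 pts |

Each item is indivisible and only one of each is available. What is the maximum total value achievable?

Check high-value combinations within 25 min:
- A+F+G: duration 14+5+4=23, value 66+60+58=184
- B+C+F+G: duration 11+3+5+4=23, value 9+50+60+58=177
- A+C+F: duration 14+3+5=22, value 66+50+60=176
Best: 184 pts.

184 pts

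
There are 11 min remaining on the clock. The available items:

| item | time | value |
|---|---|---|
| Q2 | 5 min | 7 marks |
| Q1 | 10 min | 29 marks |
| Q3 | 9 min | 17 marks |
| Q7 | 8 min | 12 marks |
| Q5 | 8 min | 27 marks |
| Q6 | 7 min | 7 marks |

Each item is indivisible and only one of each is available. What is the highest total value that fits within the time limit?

Check high-value combinations within 11 min:
- Q1: time 10, value 29
- Q5: time 8, value 27
- Q3: time 9, value 17
- Q7: time 8, value 12
Best: 29 marks.

29 marks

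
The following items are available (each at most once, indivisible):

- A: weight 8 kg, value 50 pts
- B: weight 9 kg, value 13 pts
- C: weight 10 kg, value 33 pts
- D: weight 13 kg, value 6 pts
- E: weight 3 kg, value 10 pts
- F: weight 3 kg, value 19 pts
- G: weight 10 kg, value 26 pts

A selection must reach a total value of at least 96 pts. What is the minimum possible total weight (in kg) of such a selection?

Subsets with value ≥ 96, sorted by total weight:
- A+C+F: weight 21, value 102
- A+C+E+F: weight 24, value 112
Minimum weight: 21 kg.

21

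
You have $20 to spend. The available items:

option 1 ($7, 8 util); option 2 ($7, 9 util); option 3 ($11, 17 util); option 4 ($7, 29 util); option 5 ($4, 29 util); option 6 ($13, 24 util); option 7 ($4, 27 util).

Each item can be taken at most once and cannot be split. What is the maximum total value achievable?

Check high-value combinations within $20:
- option 4+option 5+option 7: cost 7+4+4=15, value 29+29+27=85
- option 3+option 5+option 7: cost 11+4+4=19, value 17+29+27=73
- option 2+option 4+option 5: cost 7+7+4=18, value 9+29+29=67
Best: 85 util.

85 util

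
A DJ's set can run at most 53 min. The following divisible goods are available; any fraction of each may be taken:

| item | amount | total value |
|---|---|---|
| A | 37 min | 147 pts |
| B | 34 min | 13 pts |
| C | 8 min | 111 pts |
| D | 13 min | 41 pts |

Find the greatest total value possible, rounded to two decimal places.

283.23

Take in order of value per unit:
- C (111/8 per unit): all 8 → value 111, running total 111.00
- A (147/37 per unit): all 37 → value 147, running total 258.00
- D (41/13 per unit): 8 of 13 → value 8×41/13 = 25.2308, running total 283.23
Total 283.23.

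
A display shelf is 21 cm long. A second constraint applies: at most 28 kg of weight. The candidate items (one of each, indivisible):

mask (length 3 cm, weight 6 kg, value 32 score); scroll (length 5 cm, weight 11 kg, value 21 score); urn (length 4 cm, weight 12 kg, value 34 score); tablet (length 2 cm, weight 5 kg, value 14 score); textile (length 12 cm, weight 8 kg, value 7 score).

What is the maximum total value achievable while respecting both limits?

80 score

Feasible sets respecting both limits:
- mask+urn+tablet: length 9, weight 23, value 80
- mask+urn+textile: length 19, weight 26, value 73
- scroll+urn+tablet: length 11, weight 28, value 69
Best: 80 score.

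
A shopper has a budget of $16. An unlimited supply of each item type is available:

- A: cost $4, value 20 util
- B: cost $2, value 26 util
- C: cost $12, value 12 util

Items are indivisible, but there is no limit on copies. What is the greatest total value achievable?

Best value-per-unit is B at 26/2, and filling with it alone uses cost 8×2=16. No mix of the others beats 8×26 = 208.

208 util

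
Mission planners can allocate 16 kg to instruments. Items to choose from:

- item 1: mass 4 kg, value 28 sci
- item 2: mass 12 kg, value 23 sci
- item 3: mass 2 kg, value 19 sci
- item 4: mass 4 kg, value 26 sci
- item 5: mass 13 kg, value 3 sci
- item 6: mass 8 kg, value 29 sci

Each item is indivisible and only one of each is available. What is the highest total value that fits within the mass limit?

83 sci

This is a 0/1 knapsack; check combinations near the capacity.
- item 1+item 4+item 6: mass 4+4+8=16, value 28+26+29=83
- item 1+item 3+item 6: mass 4+2+8=14, value 28+19+29=76
- item 3+item 4+item 6: mass 2+4+8=14, value 19+26+29=74
- item 1+item 3+item 4: mass 4+2+4=10, value 28+19+26=73
- item 1+item 6: mass 4+8=12, value 28+29=57
Best: 83 sci.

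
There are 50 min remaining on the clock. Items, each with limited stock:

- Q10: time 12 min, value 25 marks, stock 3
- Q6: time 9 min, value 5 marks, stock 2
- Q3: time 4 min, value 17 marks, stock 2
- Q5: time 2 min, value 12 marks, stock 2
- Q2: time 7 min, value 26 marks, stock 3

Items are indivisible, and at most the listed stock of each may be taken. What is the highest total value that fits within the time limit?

Best selections within time 50 and stock limits:
- 1×Q10 + 2×Q3 + 2×Q5 + 3×Q2: time 45, value 161
- 2×Q10 + 2×Q3 + 2×Q5 + 2×Q2: time 50, value 160
- 2×Q10 + 2×Q5 + 3×Q2: time 49, value 152
Best: 161 marks.

161 marks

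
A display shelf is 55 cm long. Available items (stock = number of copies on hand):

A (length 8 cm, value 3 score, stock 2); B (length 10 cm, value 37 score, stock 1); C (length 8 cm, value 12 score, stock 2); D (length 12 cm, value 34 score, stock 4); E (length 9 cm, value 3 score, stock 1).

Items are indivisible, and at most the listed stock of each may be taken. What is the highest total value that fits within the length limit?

Top feasible selections:
- 1×B + 1×C + 3×D: length 54, value 151
- 1×A + 1×B + 3×D: length 54, value 142
- 1×B + 3×D + 1×E: length 55, value 142
- 1×B + 3×D: length 46, value 139
Best: 151 score.

151 score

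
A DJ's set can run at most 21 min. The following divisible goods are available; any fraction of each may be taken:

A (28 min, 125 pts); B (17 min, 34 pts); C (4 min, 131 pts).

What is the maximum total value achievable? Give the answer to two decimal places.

206.89

Take in order of value per unit:
- C (131/4 per unit): all 4 → value 131, running total 131.00
- A (125/28 per unit): 17 of 28 → value 17×125/28 = 75.8929, running total 206.89
Total 206.89.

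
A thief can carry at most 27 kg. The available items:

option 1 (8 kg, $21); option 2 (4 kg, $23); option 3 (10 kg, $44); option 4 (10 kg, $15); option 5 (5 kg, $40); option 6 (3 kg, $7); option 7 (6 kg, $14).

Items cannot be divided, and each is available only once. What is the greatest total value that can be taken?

$128

This is a 0/1 knapsack; check combinations near the capacity.
- option 1+option 2+option 3+option 5: weight 8+4+10+5=27, value 21+23+44+40=128
- option 2+option 3+option 5+option 7: weight 4+10+5+6=25, value 23+44+40+14=121
- option 2+option 3+option 5+option 6: weight 4+10+5+3=22, value 23+44+40+7=114
Best: $128.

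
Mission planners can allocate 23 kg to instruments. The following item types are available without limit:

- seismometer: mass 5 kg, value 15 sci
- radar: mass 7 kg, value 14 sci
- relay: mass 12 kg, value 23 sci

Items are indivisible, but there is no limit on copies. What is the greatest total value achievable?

60 sci

Best value-per-unit is seismometer at 15/5, and filling with it alone uses mass 4×5=20. No mix of the others beats 4×15 = 60.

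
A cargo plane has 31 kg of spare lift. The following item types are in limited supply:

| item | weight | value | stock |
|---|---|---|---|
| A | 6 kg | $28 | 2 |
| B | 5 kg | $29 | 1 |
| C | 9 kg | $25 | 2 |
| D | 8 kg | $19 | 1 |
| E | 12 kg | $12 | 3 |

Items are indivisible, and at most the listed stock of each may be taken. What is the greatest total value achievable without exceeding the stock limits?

$110

Best selections within weight 31 and stock limits:
- 2×A + 1×B + 1×C: weight 26, value 110
- 1×A + 1×B + 2×C: weight 29, value 107
- 2×A + 2×C: weight 30, value 106
Best: $110.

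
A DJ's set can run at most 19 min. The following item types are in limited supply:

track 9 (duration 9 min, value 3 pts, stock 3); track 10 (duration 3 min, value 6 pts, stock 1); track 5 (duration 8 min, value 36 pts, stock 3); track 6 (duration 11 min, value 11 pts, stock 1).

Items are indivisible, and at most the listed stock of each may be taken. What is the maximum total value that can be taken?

Best selections within duration 19 and stock limits:
- 1×track 10 + 2×track 5: duration 19, value 78
- 2×track 5: duration 16, value 72
- 1×track 5 + 1×track 6: duration 19, value 47
- 1×track 10 + 1×track 5: duration 11, value 42
Best: 78 pts.

78 pts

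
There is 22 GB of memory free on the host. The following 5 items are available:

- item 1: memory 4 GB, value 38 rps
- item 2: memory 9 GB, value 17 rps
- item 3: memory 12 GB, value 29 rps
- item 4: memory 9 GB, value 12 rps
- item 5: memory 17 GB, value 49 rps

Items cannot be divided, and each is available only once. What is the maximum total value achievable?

Check high-value combinations within 22 GB:
- item 1+item 5: memory 4+17=21, value 38+49=87
- item 1+item 3: memory 4+12=16, value 38+29=67
- item 1+item 2+item 4: memory 4+9+9=22, value 38+17+12=67
- item 1+item 2: memory 4+9=13, value 38+17=55
Best: 87 rps.

87 rps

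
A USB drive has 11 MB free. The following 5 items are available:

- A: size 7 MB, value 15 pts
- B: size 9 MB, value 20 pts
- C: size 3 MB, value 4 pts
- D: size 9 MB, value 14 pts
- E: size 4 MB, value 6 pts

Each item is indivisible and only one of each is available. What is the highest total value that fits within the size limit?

Check high-value combinations within 11 MB:
- A+E: size 7+4=11, value 15+6=21
- B: size 9, value 20
- A+C: size 7+3=10, value 15+4=19
- A: size 7, value 15
Best: 21 pts.

21 pts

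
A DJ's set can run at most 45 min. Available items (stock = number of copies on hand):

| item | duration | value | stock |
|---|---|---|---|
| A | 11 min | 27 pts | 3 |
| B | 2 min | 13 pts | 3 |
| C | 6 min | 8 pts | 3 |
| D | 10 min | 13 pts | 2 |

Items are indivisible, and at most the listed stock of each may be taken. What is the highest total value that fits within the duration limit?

128 pts

Best selections within duration 45 and stock limits:
- 3×A + 3×B + 1×C: duration 45, value 128
- 3×A + 3×B: duration 39, value 120
- 3×A + 2×B + 1×C: duration 43, value 115
Best: 128 pts.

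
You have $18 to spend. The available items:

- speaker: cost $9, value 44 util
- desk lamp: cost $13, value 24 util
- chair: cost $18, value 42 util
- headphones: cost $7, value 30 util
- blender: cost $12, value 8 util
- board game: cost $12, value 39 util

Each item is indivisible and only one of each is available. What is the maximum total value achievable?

74 util

This is a 0/1 knapsack; check combinations near the capacity.
- speaker+headphones: cost 9+7=16, value 44+30=74
- speaker: cost 9, value 44
- chair: cost 18, value 42
- board game: cost 12, value 39
Best: 74 util.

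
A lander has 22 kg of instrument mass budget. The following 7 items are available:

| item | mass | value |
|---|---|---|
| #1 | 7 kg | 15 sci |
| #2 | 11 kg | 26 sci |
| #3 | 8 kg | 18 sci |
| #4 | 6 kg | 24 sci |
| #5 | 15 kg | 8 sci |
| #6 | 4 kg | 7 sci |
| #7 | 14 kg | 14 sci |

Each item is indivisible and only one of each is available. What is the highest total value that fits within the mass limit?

57 sci

This is a 0/1 knapsack; check combinations near the capacity.
- #1+#3+#4: mass 7+8+6=21, value 15+18+24=57
- #2+#4+#6: mass 11+6+4=21, value 26+24+7=57
- #2+#4: mass 11+6=17, value 26+24=50
- #3+#4+#6: mass 8+6+4=18, value 18+24+7=49
Best: 57 sci.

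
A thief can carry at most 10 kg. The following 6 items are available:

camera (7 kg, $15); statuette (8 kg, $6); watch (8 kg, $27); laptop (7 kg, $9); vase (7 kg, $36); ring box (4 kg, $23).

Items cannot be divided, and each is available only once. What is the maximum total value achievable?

$36

Check high-value combinations within 10 kg:
- vase: weight 7, value 36
- watch: weight 8, value 27
- ring box: weight 4, value 23
- camera: weight 7, value 15
- laptop: weight 7, value 9
Best: $36.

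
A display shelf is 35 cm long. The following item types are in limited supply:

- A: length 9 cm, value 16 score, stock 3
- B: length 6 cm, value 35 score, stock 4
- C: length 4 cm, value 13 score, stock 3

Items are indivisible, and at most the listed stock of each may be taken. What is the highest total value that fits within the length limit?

Best selections within length 35 and stock limits:
- 4×B + 2×C: length 32, value 166
- 1×A + 4×B: length 33, value 156
- 4×B + 1×C: length 28, value 153
Best: 166 score.

166 score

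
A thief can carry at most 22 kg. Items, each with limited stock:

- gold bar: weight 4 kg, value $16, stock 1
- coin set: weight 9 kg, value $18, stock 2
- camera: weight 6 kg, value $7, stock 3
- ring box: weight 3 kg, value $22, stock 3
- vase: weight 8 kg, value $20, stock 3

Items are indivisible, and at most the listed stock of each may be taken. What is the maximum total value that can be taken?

$102

Best selections within weight 22 and stock limits:
- 1×gold bar + 3×ring box + 1×vase: weight 21, value 102
- 1×gold bar + 1×coin set + 3×ring box: weight 22, value 100
Best: $102.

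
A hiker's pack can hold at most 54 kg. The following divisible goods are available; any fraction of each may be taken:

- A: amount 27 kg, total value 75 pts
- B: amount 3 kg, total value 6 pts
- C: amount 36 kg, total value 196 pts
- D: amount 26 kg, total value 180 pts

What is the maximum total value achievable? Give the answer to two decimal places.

332.44

Take in order of value per unit:
- D (180/26 per unit): all 26 → value 180, running total 180.00
- C (196/36 per unit): 28 of 36 → value 28×196/36 = 152.4444, running total 332.44
Total 332.44.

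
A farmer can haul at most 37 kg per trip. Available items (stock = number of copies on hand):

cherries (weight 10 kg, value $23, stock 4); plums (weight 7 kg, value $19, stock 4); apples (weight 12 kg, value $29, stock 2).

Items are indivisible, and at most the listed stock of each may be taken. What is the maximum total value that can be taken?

Top feasible selections:
- 1×cherries + 2×plums + 1×apples: weight 36, value 90
- 3×cherries + 1×plums: weight 37, value 88
- 3×plums + 1×apples: weight 33, value 86
Best: $90.

$90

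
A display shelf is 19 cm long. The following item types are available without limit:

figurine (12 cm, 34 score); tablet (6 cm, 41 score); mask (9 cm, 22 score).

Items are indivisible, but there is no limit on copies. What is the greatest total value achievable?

123 score

Best value-per-unit is tablet at 41/6, and filling with it alone uses length 3×6=18. No mix of the others beats 3×41 = 123.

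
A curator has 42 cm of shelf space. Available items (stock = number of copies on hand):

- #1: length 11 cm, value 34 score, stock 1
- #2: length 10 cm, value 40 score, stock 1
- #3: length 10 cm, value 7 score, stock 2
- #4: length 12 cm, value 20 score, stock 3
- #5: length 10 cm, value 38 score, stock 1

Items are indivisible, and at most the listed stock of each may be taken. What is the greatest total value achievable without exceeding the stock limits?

119 score

Best selections within length 42 and stock limits:
- 1×#1 + 1×#2 + 1×#3 + 1×#5: length 41, value 119
- 1×#1 + 1×#2 + 1×#5: length 31, value 112
- 1×#2 + 1×#3 + 1×#4 + 1×#5: length 42, value 105
- 1×#2 + 1×#4 + 1×#5: length 32, value 98
Best: 119 score.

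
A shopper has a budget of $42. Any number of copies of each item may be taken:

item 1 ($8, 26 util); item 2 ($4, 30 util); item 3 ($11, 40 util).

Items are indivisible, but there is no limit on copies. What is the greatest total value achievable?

Best value-per-unit is item 2 at 30/4, and filling with it alone uses cost 10×4=40. No mix of the others beats 10×30 = 300.

300 util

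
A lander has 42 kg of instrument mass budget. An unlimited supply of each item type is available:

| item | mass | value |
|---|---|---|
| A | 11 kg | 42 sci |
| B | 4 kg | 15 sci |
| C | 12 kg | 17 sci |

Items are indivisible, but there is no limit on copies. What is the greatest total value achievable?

159 sci

Best value-per-unit is A at 42/11; filling with it alone gives 3×42 = 126.
Optimal mix: 2×A + 5×B → mass 42, value 159.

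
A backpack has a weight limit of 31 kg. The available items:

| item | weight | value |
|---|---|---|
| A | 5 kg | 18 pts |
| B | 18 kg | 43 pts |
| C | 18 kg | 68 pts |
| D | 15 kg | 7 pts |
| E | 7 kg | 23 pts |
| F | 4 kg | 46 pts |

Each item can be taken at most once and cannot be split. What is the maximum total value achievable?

Check high-value combinations within 31 kg:
- C+E+F: weight 18+7+4=29, value 68+23+46=137
- A+C+F: weight 5+18+4=27, value 18+68+46=132
- C+F: weight 18+4=22, value 68+46=114
Best: 137 pts.

137 pts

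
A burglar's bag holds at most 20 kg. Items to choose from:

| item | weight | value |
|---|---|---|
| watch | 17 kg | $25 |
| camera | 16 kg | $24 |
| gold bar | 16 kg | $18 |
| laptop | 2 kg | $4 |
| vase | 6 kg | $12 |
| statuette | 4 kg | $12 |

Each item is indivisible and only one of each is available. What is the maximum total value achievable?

Check high-value combinations within 20 kg:
- camera+statuette: weight 16+4=20, value 24+12=36
- gold bar+statuette: weight 16+4=20, value 18+12=30
- watch+laptop: weight 17+2=19, value 25+4=29
Best: $36.

$36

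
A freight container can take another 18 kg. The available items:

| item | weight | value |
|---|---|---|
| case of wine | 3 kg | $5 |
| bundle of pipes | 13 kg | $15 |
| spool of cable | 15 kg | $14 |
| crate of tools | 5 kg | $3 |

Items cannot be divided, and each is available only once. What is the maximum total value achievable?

Check high-value combinations within 18 kg:
- case of wine+bundle of pipes: weight 3+13=16, value 5+15=20
- case of wine+spool of cable: weight 3+15=18, value 5+14=19
- bundle of pipes+crate of tools: weight 13+5=18, value 15+3=18
Best: $20.

$20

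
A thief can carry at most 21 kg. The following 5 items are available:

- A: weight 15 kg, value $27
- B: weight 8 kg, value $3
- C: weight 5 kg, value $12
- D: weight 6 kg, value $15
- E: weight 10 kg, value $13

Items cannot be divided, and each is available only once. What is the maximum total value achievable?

This is a 0/1 knapsack; check combinations near the capacity.
- A+D: weight 15+6=21, value 27+15=42
- C+D+E: weight 5+6+10=21, value 12+15+13=40
- A+C: weight 15+5=20, value 27+12=39
- B+C+D: weight 8+5+6=19, value 3+12+15=30
- D+E: weight 6+10=16, value 15+13=28
Best: $42.

$42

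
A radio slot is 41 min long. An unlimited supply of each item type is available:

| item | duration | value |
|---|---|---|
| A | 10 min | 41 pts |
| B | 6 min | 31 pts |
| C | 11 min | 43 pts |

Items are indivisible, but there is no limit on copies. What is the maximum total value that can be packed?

198 pts

Best value-per-unit is B at 31/6; filling with it alone gives 6×31 = 186.
Optimal mix: 5×B + 1×C → duration 41, value 198.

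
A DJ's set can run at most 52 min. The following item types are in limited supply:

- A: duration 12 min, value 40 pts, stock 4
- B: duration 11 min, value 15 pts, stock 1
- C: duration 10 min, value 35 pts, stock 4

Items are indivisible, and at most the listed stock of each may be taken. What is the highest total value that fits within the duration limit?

Best selections within duration 52 and stock limits:
- 1×A + 4×C: duration 52, value 180
- 4×A: duration 48, value 160
- 3×A + 1×C: duration 46, value 155
- 1×B + 4×C: duration 51, value 155
Best: 180 pts.

180 pts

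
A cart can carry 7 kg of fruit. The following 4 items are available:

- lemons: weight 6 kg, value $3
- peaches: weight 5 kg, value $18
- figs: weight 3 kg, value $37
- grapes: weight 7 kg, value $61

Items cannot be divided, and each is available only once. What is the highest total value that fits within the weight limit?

Check high-value combinations within 7 kg:
- grapes: weight 7, value 61
- figs: weight 3, value 37
- peaches: weight 5, value 18
- lemons: weight 6, value 3
Best: $61.

$61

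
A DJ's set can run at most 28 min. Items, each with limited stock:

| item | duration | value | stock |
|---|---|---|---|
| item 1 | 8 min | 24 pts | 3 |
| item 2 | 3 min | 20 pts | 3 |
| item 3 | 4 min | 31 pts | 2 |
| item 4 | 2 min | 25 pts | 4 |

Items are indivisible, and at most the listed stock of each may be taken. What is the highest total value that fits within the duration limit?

222 pts

Top feasible selections:
- 3×item 2 + 2×item 3 + 4×item 4: duration 25, value 222
- 1×item 1 + 1×item 2 + 2×item 3 + 4×item 4: duration 27, value 206
Best: 222 pts.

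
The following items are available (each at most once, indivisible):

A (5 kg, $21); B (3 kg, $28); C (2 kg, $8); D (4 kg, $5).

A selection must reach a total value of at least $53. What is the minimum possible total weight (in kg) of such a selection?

Subsets with value ≥ 53, sorted by total weight:
- A+B+C: weight 10, value 57
- A+B+D: weight 12, value 54
- A+B+C+D: weight 14, value 62
Minimum weight: 10 kg.

10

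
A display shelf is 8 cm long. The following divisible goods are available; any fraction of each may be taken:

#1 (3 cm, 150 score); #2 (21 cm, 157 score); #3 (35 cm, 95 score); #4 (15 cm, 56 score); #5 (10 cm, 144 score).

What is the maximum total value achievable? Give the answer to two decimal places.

222.00

Take in order of value per unit:
- #1 (150/3 per unit): all 3 → value 150, running total 150.00
- #5 (144/10 per unit): 5 of 10 → value 5×144/10 = 72.0000, running total 222.00
Total 222.00.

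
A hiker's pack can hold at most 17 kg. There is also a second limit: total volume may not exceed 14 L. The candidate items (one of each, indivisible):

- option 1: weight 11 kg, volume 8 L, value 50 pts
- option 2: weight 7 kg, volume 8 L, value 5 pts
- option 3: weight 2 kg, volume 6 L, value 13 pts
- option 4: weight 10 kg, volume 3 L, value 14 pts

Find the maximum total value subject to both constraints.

Feasible sets respecting both limits:
- option 1+option 3: weight 13, volume 14, value 63
- option 1: weight 11, volume 8, value 50
- option 3+option 4: weight 12, volume 9, value 27
- option 2+option 4: weight 17, volume 11, value 19
Best: 63 pts.

63 pts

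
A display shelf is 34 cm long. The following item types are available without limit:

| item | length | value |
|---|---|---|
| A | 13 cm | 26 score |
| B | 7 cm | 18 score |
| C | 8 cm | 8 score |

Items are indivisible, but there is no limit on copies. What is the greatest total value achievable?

80 score

Best value-per-unit is B at 18/7; filling with it alone gives 4×18 = 72.
Optimal mix: 1×A + 3×B → length 34, value 80.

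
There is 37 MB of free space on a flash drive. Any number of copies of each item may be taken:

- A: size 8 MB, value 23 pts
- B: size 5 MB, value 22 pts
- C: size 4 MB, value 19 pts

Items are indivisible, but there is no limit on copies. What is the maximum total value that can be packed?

174 pts

Best value-per-unit is C at 19/4; filling with it alone gives 9×19 = 171.
Optimal mix: 1×B + 8×C → size 37, value 174.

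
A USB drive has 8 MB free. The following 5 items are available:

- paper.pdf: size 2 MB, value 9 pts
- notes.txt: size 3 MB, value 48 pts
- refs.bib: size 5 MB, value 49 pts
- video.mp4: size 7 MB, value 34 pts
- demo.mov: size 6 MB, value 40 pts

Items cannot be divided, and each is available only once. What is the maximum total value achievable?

97 pts

This is a 0/1 knapsack; check combinations near the capacity.
- notes.txt+refs.bib: size 3+5=8, value 48+49=97
- paper.pdf+refs.bib: size 2+5=7, value 9+49=58
- paper.pdf+notes.txt: size 2+3=5, value 9+48=57
- refs.bib: size 5, value 49
- paper.pdf+demo.mov: size 2+6=8, value 9+40=49
Best: 97 pts.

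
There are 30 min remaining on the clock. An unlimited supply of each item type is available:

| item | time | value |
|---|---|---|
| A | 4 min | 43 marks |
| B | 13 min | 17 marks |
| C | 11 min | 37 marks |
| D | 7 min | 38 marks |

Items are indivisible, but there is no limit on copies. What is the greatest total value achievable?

301 marks

Best value-per-unit is A at 43/4, and filling with it alone uses time 7×4=28. No mix of the others beats 7×43 = 301.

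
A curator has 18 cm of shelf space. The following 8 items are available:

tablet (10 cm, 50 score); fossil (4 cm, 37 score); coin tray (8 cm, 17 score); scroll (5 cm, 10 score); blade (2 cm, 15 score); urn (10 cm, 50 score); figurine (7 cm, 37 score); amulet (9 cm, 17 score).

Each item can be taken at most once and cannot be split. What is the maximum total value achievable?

102 score

Check high-value combinations within 18 cm:
- tablet+fossil+blade: length 10+4+2=16, value 50+37+15=102
- fossil+blade+urn: length 4+2+10=16, value 37+15+50=102
- fossil+scroll+blade+figurine: length 4+5+2+7=18, value 37+10+15+37=99
- fossil+blade+figurine: length 4+2+7=13, value 37+15+37=89
Best: 102 score.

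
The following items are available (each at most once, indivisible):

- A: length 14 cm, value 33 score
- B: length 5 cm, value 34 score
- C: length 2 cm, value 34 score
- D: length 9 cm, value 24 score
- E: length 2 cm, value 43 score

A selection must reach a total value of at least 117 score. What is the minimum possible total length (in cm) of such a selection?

18

Subsets with value ≥ 117, sorted by total length:
- B+C+D+E: length 18, value 135
- A+B+C+E: length 23, value 144
- A+C+D+E: length 27, value 134
- A+B+D+E: length 30, value 134
Minimum length: 18 cm.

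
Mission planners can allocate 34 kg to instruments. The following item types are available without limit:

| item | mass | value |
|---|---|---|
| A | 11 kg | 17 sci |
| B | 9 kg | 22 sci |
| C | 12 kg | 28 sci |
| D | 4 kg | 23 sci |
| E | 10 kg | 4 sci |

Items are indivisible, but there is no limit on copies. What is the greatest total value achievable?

184 sci

Best value-per-unit is D at 23/4, and filling with it alone uses mass 8×4=32. No mix of the others beats 8×23 = 184.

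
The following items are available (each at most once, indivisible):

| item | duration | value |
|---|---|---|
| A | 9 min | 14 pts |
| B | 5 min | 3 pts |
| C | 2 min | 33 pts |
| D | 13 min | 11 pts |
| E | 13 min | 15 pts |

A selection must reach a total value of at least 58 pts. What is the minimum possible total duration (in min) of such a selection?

24

Subsets with value ≥ 58, sorted by total duration:
- A+C+E: duration 24, value 62
- A+C+D: duration 24, value 58
Minimum duration: 24 min.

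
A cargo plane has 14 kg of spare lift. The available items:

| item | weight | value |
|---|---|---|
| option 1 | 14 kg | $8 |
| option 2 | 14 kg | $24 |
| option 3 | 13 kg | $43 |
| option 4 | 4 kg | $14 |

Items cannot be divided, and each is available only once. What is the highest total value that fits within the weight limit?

Check high-value combinations within 14 kg:
- option 3: weight 13, value 43
- option 2: weight 14, value 24
- option 4: weight 4, value 14
Best: $43.

$43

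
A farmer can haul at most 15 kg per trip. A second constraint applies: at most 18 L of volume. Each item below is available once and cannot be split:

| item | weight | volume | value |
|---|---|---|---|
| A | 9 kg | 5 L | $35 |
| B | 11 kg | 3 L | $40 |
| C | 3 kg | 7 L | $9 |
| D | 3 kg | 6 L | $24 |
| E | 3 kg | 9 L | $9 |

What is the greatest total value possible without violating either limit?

Feasible sets respecting both limits:
- A+C+D: weight 15, volume 18, value 68
- B+D: weight 14, volume 9, value 64
- A+D: weight 12, volume 11, value 59
Best: $68.

$68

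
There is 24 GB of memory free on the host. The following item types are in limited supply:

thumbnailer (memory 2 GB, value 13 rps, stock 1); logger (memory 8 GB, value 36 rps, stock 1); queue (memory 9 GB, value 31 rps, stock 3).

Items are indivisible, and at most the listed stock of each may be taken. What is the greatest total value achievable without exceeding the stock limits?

Best selections within memory 24 and stock limits:
- 1×thumbnailer + 1×logger + 1×queue: memory 19, value 80
- 1×thumbnailer + 2×queue: memory 20, value 75
Best: 80 rps.

80 rps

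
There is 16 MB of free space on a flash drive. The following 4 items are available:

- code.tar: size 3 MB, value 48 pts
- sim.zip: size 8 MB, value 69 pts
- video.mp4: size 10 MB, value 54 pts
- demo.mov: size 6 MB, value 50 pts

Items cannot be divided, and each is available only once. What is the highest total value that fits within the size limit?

Check high-value combinations within 16 MB:
- sim.zip+demo.mov: size 8+6=14, value 69+50=119
- code.tar+sim.zip: size 3+8=11, value 48+69=117
- video.mp4+demo.mov: size 10+6=16, value 54+50=104
- code.tar+video.mp4: size 3+10=13, value 48+54=102
Best: 119 pts.

119 pts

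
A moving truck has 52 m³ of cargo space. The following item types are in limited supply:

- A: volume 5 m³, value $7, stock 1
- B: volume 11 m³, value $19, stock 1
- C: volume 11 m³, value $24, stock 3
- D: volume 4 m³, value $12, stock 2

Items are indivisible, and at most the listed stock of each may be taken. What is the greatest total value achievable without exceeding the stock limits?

Best selections within volume 52 and stock limits:
- 1×B + 3×C + 2×D: volume 52, value 115
- 1×A + 3×C + 2×D: volume 46, value 103
- 1×B + 3×C + 1×D: volume 48, value 103
- 1×A + 1×B + 2×C + 2×D: volume 46, value 98
Best: $115.

$115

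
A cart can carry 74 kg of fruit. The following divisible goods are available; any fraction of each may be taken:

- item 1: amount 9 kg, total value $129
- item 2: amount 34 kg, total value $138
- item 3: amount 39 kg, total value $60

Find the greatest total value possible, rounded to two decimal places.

314.69

Take in order of value per unit:
- item 1 (129/9 per unit): all 9 → value 129, running total 129.00
- item 2 (138/34 per unit): all 34 → value 138, running total 267.00
- item 3 (60/39 per unit): 31 of 39 → value 31×60/39 = 47.6923, running total 314.69
Total 314.69.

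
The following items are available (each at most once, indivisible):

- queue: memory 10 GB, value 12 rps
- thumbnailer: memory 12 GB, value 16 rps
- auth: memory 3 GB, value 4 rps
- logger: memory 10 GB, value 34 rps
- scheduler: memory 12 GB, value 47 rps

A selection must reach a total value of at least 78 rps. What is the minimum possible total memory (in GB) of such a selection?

22

Subsets with value ≥ 78, sorted by total memory:
- logger+scheduler: memory 22, value 81
- auth+logger+scheduler: memory 25, value 85
- queue+logger+scheduler: memory 32, value 93
Minimum memory: 22 GB.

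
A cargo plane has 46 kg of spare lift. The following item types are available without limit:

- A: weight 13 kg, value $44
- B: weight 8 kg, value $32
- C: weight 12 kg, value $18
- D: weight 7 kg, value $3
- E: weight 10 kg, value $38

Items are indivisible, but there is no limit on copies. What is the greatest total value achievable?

$178

Best value-per-unit is B at 32/8; filling with it alone gives 5×32 = 160.
Optimal mix: 2×B + 3×E → weight 46, value 178.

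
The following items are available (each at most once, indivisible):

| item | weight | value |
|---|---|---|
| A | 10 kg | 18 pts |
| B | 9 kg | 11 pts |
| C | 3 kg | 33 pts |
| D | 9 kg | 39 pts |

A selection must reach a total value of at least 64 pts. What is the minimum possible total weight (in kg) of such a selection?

12

Subsets with value ≥ 64, sorted by total weight:
- C+D: weight 12, value 72
- B+C+D: weight 21, value 83
Minimum weight: 12 kg.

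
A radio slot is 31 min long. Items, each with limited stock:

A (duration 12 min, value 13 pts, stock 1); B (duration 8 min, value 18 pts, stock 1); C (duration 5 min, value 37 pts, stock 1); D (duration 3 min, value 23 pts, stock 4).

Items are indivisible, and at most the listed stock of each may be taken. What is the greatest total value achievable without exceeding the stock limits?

Top feasible selections:
- 1×B + 1×C + 4×D: duration 25, value 147
- 1×A + 1×C + 4×D: duration 29, value 142
- 1×C + 4×D: duration 17, value 129
Best: 147 pts.

147 pts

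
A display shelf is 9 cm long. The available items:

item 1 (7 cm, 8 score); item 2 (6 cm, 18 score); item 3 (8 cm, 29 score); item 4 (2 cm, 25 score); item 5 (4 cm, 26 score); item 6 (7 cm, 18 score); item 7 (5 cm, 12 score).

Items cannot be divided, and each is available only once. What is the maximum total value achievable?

Check high-value combinations within 9 cm:
- item 4+item 5: length 2+4=6, value 25+26=51
- item 2+item 4: length 6+2=8, value 18+25=43
- item 4+item 6: length 2+7=9, value 25+18=43
- item 5+item 7: length 4+5=9, value 26+12=38
Best: 51 score.

51 score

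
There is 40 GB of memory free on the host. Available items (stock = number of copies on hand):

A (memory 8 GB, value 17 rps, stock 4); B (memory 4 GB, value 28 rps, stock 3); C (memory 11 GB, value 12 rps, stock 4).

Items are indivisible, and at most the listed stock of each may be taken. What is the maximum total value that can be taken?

Best selections within memory 40 and stock limits:
- 3×A + 3×B: memory 36, value 135
- 2×A + 3×B + 1×C: memory 39, value 130
Best: 135 rps.

135 rps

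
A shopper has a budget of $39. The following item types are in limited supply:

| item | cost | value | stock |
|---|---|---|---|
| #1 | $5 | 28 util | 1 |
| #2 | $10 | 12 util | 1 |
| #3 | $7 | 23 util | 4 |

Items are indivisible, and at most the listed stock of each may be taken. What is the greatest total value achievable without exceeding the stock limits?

Best selections within cost 39 and stock limits:
- 1×#1 + 4×#3: cost 33, value 120
- 1×#1 + 1×#2 + 3×#3: cost 36, value 109
- 1×#2 + 4×#3: cost 38, value 104
Best: 120 util.

120 util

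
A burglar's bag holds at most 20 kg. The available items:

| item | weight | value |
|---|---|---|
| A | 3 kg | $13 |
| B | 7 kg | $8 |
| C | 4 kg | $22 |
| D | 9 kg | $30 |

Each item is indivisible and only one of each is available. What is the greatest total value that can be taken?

Check high-value combinations within 20 kg:
- A+C+D: weight 3+4+9=16, value 13+22+30=65
- B+C+D: weight 7+4+9=20, value 8+22+30=60
- C+D: weight 4+9=13, value 22+30=52
Best: $65.

$65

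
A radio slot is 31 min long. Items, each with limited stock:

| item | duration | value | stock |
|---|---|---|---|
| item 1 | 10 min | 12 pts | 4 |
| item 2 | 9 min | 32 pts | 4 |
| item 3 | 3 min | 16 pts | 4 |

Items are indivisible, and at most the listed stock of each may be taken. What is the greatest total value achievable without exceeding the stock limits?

128 pts

Top feasible selections:
- 2×item 2 + 4×item 3: duration 30, value 128
- 2×item 2 + 3×item 3: duration 27, value 112
- 3×item 2 + 1×item 3: duration 30, value 112
Best: 128 pts.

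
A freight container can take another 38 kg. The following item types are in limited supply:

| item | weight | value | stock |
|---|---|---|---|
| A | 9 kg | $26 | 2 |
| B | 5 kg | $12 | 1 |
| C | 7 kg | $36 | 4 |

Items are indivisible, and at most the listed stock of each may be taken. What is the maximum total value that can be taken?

$170

Top feasible selections:
- 1×A + 4×C: weight 37, value 170
- 1×B + 4×C: weight 33, value 156
- 1×A + 1×B + 3×C: weight 35, value 146
Best: $170.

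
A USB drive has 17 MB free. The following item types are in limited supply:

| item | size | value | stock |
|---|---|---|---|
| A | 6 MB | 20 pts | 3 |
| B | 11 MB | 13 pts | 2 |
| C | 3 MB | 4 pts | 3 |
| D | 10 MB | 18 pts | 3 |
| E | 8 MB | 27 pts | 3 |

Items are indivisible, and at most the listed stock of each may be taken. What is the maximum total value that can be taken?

Top feasible selections:
- 2×E: size 16, value 54
- 1×A + 1×C + 1×E: size 17, value 51
- 1×A + 1×E: size 14, value 47
- 2×A + 1×C: size 15, value 44
Best: 54 pts.

54 pts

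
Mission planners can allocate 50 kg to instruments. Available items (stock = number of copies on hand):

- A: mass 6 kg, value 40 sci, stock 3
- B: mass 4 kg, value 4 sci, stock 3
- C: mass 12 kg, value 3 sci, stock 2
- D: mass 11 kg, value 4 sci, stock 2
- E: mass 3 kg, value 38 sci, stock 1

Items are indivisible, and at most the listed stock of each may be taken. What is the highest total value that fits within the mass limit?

174 sci

Best selections within mass 50 and stock limits:
- 3×A + 3×B + 1×D + 1×E: mass 44, value 174
- 3×A + 3×B + 1×C + 1×E: mass 45, value 173
Best: 174 sci.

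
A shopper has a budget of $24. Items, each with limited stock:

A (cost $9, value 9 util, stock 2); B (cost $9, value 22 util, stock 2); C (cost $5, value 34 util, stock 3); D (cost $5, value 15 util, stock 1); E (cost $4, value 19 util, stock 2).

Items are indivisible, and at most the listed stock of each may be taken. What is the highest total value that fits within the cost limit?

Best selections within cost 24 and stock limits:
- 3×C + 2×E: cost 23, value 140
- 3×C + 1×D + 1×E: cost 24, value 136
- 1×B + 3×C: cost 24, value 124
Best: 140 util.

140 util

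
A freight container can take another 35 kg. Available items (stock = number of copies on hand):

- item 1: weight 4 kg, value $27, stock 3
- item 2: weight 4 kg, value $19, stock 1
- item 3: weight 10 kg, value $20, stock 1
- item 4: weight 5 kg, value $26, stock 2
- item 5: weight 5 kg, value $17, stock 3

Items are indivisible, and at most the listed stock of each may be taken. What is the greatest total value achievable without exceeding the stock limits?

$169

Best selections within weight 35 and stock limits:
- 3×item 1 + 1×item 2 + 2×item 4 + 1×item 5: weight 31, value 169
- 3×item 1 + 2×item 4 + 2×item 5: weight 32, value 167
- 3×item 1 + 1×item 2 + 1×item 4 + 2×item 5: weight 31, value 160
- 2×item 1 + 1×item 2 + 2×item 4 + 2×item 5: weight 32, value 159
Best: $169.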